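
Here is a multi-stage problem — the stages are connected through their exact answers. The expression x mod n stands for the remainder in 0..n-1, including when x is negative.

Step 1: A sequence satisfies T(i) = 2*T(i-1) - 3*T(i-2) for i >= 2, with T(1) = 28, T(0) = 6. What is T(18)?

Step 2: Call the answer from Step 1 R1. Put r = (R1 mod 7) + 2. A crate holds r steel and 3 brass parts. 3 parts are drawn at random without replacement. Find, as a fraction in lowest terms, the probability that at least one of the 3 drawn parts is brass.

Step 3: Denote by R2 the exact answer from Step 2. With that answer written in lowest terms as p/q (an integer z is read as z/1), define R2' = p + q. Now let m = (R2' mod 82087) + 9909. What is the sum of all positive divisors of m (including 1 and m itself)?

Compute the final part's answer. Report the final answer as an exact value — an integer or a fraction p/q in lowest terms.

Step 1: T(2) = 2*(28) - 3*(6) = 38; iterating: T(2)=38, T(3)=-8, T(4)=-130, T(5)=-236, T(6)=-82, T(7)=544, T(8)=1334, T(9)=1036, T(10)=-1930, T(11)=-6968, T(12)=-8146, T(13)=4612, T(14)=33662, T(15)=53488, T(16)=5990, T(17)=-148484, T(18)=-314938; answer -314938
Step 2: R1 = -314938; r = 8; total draws C(11,3) = 165; complement C(8,3) = 56; favorable 165 - 56 = 109; P = 109/165; answer 109/165
Step 3: R2 = 109/165; threaded value p + q = 274; m = 10183; 10183 = 17 * 599; sigma = (1 + 17) * (1 + 599) = 18 * 600 = 10800; answer 10800

10800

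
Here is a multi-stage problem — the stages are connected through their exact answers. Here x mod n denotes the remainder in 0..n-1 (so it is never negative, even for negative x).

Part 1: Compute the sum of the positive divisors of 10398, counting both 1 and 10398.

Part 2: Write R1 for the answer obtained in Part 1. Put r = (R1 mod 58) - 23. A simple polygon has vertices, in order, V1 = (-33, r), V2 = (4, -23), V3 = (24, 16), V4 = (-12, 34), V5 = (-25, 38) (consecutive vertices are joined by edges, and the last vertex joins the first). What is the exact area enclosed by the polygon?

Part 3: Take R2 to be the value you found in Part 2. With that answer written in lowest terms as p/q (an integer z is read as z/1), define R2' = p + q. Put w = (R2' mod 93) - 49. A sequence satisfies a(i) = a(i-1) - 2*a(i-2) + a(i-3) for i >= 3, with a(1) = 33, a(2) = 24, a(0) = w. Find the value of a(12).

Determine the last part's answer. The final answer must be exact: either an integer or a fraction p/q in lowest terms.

-706

Part 1: 10398 = 2 * 3 * 1733; sigma = (1 + 2) * (1 + 3) * (1 + 1733) = 3 * 4 * 1734 = 20808; answer 20808
Part 2: R1 = 20808; r = 21; cross terms: (-33*-23 - 4*21)=675, (4*16 - 24*-23)=616, (24*34 - -12*16)=1008, (-12*38 - -25*34)=394, (-25*21 - -33*38)=729; twice the area = |3422| = 3422; area = 1711; answer 1711
Part 3: R2 = 1711; threaded value p + q = 1712; w = -11; a(3) = 1*(24) - 2*(33) + 1*(-11) = -53; iterating: a(3)=-53, a(4)=-68, a(5)=62, a(6)=145, a(7)=-47, a(8)=-275, a(9)=-36, a(10)=467, a(11)=264, a(12)=-706; answer -706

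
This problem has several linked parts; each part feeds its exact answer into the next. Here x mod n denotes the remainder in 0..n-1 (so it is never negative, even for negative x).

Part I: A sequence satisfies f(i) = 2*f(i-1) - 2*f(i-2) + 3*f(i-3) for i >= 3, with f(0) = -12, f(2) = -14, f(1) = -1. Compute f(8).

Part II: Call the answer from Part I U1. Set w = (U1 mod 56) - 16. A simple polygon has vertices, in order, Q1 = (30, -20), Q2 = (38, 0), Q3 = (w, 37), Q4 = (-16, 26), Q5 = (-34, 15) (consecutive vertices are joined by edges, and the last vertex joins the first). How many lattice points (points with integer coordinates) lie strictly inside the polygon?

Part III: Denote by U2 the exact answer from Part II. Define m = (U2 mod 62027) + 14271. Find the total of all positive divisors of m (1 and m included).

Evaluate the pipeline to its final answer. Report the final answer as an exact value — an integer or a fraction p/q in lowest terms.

25200

Part I: f(3) = 2*(-14) - 2*(-1) + 3*(-12) = -62; iterating: f(3)=-62, f(4)=-99, f(5)=-116, f(6)=-220, f(7)=-505, f(8)=-918; answer -918
Part II: U1 = -918; w = 18; cross terms: (30*0 - 38*-20)=760, (38*37 - 18*0)=1406, (18*26 - -16*37)=1060, (-16*15 - -34*26)=644, (-34*-20 - 30*15)=230; twice the area = |4100| = 4100; area = 2050; boundary points = 4 + 1 + 1 + 1 + 1 = 8; strictly interior points = area - boundary/2 + 1 = 2047; answer 2047
Part III: U2 = 2047; m = 16318; 16318 = 2 * 41 * 199; sigma = (1 + 2) * (1 + 41) * (1 + 199) = 3 * 42 * 200 = 25200; answer 25200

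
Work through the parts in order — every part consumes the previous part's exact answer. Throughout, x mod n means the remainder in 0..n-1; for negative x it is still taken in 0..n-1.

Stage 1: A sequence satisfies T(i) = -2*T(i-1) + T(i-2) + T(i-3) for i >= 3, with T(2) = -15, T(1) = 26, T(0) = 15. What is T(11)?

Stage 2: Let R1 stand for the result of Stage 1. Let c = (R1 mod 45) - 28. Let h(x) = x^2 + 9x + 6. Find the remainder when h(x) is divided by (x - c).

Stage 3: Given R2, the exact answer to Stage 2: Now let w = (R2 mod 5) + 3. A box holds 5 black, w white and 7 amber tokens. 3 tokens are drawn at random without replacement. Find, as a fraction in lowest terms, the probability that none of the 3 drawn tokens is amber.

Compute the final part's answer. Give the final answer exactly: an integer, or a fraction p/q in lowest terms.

Stage 1: T(3) = -2*(-15) + 1*(26) + 1*(15) = 71; iterating: T(3)=71, T(4)=-131, T(5)=318, T(6)=-696, T(7)=1579, T(8)=-3536, T(9)=7955, T(10)=-17867, T(11)=40153; answer 40153
Stage 2: R1 = 40153; c = -15; remainder = value at the root: 1*(-15)^2 + 9*(-15)^1 + 6 = (225) + (-135) + (6) = 96; answer 96
Stage 3: R2 = 96; w = 4; total draws C(16,3) = 560; favorable C(9,3) = 84; P = 3/20; answer 3/20

3/20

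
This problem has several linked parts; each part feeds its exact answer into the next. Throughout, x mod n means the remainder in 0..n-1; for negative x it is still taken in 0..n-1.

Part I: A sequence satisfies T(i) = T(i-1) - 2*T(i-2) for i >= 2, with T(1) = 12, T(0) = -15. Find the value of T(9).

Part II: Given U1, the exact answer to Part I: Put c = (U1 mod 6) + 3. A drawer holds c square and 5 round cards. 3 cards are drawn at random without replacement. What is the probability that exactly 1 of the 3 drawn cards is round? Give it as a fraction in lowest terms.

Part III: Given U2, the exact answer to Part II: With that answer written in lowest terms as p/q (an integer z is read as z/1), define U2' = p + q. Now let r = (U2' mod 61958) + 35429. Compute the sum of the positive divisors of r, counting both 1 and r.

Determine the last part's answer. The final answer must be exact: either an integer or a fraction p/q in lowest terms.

Part I: T(2) = 1*(12) - 2*(-15) = 42; iterating: T(2)=42, T(3)=18, T(4)=-66, T(5)=-102, T(6)=30, T(7)=234, T(8)=174, T(9)=-294; answer -294
Part II: U1 = -294; c = 3; total draws C(8,3) = 56; favorable C(5,1)*C(3,2) = 15; P = 15/56; answer 15/56
Part III: U2 = 15/56; threaded value p + q = 71; r = 35500; 35500 = 2^2 * 5^3 * 71; sigma = (1 + 2 + 4) * (1 + 5 + 25 + 125) * (1 + 71) = 7 * 156 * 72 = 78624; answer 78624

78624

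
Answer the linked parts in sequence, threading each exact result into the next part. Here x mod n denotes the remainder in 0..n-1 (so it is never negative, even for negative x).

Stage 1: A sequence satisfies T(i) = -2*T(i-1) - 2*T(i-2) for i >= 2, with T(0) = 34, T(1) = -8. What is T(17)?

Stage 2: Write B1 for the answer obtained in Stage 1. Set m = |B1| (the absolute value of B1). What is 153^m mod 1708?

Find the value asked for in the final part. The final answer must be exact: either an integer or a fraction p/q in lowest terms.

Stage 1: T(2) = -2*(-8) - 2*(34) = -52; iterating: T(2)=-52, T(3)=120, T(4)=-136, T(5)=32, T(6)=208, T(7)=-480, T(8)=544, T(9)=-128, T(10)=-832, T(11)=1920, T(12)=-2176, T(13)=512, T(14)=3328, T(15)=-7680, T(16)=8704, T(17)=-2048; answer -2048
Stage 2: B1 = -2048; m = 2048; squarings mod 1708: 153^1=153, 153^2=1205, 153^4=225, 153^8=1093, 153^16=757, 153^32=869, 153^64=225, 153^128=1093, 153^256=757, 153^512=869, 153^1024=225, 153^2048=1093; 153^2048 = 153^2048 = 1093 (mod 1708); answer 1093

1093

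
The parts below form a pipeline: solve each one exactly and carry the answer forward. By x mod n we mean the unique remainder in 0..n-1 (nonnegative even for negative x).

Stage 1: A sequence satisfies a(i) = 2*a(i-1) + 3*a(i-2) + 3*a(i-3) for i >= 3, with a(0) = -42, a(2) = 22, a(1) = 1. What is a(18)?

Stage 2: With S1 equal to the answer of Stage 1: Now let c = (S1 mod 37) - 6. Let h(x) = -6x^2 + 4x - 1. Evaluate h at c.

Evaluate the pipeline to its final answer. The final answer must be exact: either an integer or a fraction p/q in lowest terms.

-81

Stage 1: a(3) = 2*(22) + 3*(1) + 3*(-42) = -79; iterating: a(3)=-79, a(4)=-89, a(5)=-349, a(6)=-1202, a(7)=-3718, a(8)=-12089, a(9)=-38938, a(10)=-125297, a(11)=-403675, a(12)=-1300055, a(13)=-4187026, a(14)=-13485242, a(15)=-43431727, a(16)=-139880258, a(17)=-450511423, a(18)=-1450958801; answer -1450958801
Stage 2: S1 = -1450958801; c = 4; -6*(4)^2 + 4*(4)^1 - 1 = (-96) + (16) + (-1) = -81; answer -81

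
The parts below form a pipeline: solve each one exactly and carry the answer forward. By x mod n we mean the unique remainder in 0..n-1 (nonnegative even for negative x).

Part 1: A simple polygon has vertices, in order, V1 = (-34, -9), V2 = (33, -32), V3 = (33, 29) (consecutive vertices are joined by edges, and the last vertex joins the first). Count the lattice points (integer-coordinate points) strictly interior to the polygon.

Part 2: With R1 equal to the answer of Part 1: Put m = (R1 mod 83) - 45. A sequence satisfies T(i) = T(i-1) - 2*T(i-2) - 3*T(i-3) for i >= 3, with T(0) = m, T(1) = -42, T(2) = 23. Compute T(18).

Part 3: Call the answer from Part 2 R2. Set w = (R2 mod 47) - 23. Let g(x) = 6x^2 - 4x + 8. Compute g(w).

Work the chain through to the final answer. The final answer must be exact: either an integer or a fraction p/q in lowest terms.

330

Part 1: cross terms: (-34*-32 - 33*-9)=1385, (33*29 - 33*-32)=2013, (33*-9 - -34*29)=689; twice the area = |4087| = 4087; area = 4087/2; boundary points = 1 + 61 + 1 = 63; strictly interior points = area - boundary/2 + 1 = 2013; answer 2013
Part 2: R1 = 2013; m = -24; T(3) = 1*(23) - 2*(-42) - 3*(-24) = 179; iterating: T(3)=179, T(4)=259, T(5)=-168, T(6)=-1223, T(7)=-1664, T(8)=1286, T(9)=8283, T(10)=10703, T(11)=-9721, T(12)=-55976, T(13)=-68643, T(14)=72472, T(15)=377686, T(16)=438671, T(17)=-534117, T(18)=-2544517; answer -2544517
Part 3: R2 = -2544517; w = -7; 6*(-7)^2 - 4*(-7)^1 + 8 = (294) + (28) + (8) = 330; answer 330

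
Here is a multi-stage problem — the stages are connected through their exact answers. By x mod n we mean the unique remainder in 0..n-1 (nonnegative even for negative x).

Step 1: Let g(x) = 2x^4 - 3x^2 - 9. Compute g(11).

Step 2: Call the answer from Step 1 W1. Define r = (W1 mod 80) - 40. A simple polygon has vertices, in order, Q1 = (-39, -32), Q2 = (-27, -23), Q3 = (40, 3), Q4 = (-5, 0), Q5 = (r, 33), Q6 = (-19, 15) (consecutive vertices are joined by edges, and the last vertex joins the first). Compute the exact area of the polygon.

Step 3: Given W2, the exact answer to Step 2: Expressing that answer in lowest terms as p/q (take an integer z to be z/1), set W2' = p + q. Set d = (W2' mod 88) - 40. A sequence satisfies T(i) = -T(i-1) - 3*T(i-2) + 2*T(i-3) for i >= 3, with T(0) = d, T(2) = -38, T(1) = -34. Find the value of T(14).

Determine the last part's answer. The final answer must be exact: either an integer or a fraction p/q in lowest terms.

-246354

Step 1: 2*(11)^4 - 3*(11)^2 - 9 = (29282) + (-363) + (-9) = 28910; answer 28910
Step 2: W1 = 28910; r = -10; cross terms: (-39*-23 - -27*-32)=33, (-27*3 - 40*-23)=839, (40*0 - -5*3)=15, (-5*33 - -10*0)=-165, (-10*15 - -19*33)=477, (-19*-32 - -39*15)=1193; twice the area = |2392| = 2392; area = 1196; answer 1196
Step 3: W2 = 1196; threaded value p + q = 1197; d = 13; T(3) = -1*(-38) - 3*(-34) + 2*(13) = 166; iterating: T(3)=166, T(4)=-120, T(5)=-454, T(6)=1146, T(7)=-24, T(8)=-4322, T(9)=6686, T(10)=6232, T(11)=-34934, T(12)=29610, T(13)=87656, T(14)=-246354; answer -246354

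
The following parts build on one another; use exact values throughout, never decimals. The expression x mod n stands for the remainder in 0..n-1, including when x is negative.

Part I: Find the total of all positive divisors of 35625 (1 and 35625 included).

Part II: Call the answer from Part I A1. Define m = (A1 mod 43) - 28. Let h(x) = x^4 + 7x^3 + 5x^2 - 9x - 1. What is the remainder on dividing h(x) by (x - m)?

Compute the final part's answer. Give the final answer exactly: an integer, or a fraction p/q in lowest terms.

Part I: 35625 = 3 * 5^4 * 19; sigma = (1 + 3) * (1 + 5 + 25 + 125 + 625) * (1 + 19) = 4 * 781 * 20 = 62480; answer 62480
Part II: A1 = 62480; m = -27; remainder = value at the root: 1*(-27)^4 + 7*(-27)^3 + 5*(-27)^2 - 9*(-27)^1 - 1 = (531441) + (-137781) + (3645) + (243) + (-1) = 397547; answer 397547

397547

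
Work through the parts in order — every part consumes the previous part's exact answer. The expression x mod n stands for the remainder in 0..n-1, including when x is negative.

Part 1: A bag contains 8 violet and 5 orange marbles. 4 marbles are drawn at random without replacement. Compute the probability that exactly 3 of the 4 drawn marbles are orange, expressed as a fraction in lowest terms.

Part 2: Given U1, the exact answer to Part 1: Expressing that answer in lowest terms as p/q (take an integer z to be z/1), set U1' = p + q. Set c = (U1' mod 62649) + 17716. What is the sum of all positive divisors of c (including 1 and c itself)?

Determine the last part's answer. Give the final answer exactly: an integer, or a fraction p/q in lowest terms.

Part 1: total draws C(13,4) = 715; favorable C(5,3)*C(8,1) = 80; P = 16/143; answer 16/143
Part 2: U1 = 16/143; threaded value p + q = 159; c = 17875; 17875 = 5^3 * 11 * 13; sigma = (1 + 5 + 25 + 125) * (1 + 11) * (1 + 13) = 156 * 12 * 14 = 26208; answer 26208

26208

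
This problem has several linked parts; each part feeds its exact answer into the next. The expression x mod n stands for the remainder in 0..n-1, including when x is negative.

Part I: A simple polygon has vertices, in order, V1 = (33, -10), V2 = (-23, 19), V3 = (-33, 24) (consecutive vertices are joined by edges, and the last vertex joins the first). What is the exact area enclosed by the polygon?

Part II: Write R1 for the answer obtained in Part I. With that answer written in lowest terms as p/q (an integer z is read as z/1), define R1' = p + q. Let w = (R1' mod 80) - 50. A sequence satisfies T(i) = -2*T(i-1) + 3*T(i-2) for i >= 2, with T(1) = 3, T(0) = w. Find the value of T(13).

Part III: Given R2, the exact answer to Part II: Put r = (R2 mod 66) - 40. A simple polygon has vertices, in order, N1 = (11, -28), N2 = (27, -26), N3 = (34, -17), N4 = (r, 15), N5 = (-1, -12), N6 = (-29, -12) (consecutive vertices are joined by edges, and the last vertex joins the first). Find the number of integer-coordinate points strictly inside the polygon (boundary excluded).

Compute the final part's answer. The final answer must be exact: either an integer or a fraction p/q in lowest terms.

Part I: cross terms: (33*19 - -23*-10)=397, (-23*24 - -33*19)=75, (-33*-10 - 33*24)=-462; twice the area = |10| = 10; area = 5; answer 5
Part II: R1 = 5; threaded value p + q = 6; w = -44; T(2) = -2*(3) + 3*(-44) = -138; iterating: T(2)=-138, T(3)=285, T(4)=-984, T(5)=2823, T(6)=-8598, T(7)=25665, T(8)=-77124, T(9)=231243, T(10)=-693858, T(11)=2081445, T(12)=-6244464, T(13)=18733263; answer 18733263
Part III: R2 = 18733263; r = -19; cross terms: (11*-26 - 27*-28)=470, (27*-17 - 34*-26)=425, (34*15 - -19*-17)=187, (-19*-12 - -1*15)=243, (-1*-12 - -29*-12)=-336, (-29*-28 - 11*-12)=944; twice the area = |1933| = 1933; area = 1933/2; boundary points = 2 + 1 + 1 + 9 + 28 + 8 = 49; strictly interior points = area - boundary/2 + 1 = 943; answer 943

943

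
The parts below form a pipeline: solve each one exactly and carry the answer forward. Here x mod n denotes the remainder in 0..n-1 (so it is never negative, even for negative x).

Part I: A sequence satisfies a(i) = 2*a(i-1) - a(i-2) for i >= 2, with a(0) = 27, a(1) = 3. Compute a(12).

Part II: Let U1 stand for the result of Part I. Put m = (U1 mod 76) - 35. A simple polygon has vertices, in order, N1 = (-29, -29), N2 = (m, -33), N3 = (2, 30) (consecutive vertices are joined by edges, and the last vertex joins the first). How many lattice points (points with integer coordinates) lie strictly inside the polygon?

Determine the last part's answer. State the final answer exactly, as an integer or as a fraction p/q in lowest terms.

Part I: a(2) = 2*(3) - 1*(27) = -21; iterating: a(2)=-21, a(3)=-45, a(4)=-69, a(5)=-93, a(6)=-117, a(7)=-141, a(8)=-165, a(9)=-189, a(10)=-213, a(11)=-237, a(12)=-261; answer -261
Part II: U1 = -261; m = 8; cross terms: (-29*-33 - 8*-29)=1189, (8*30 - 2*-33)=306, (2*-29 - -29*30)=812; twice the area = |2307| = 2307; area = 2307/2; boundary points = 1 + 3 + 1 = 5; strictly interior points = area - boundary/2 + 1 = 1152; answer 1152

1152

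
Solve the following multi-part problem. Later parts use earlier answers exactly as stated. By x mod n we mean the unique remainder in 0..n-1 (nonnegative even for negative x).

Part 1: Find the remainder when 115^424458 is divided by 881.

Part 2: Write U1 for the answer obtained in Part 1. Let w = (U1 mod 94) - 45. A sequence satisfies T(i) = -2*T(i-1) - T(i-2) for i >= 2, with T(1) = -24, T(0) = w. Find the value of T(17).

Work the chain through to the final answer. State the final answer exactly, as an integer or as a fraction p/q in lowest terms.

Part 1: squarings mod 881: 115^1=115, 115^2=10, 115^4=100, 115^8=309, 115^16=333, 115^32=764, 115^64=474, 115^128=21, 115^256=441, 115^512=661, 115^1024=826, 115^2048=382, 115^4096=559, 115^8192=607, 115^16384=191, 115^32768=360, 115^65536=93, 115^131072=720, 115^262144=372; 115^424458 = 115^2 * 115^8 * 115^512 * 115^2048 * 115^4096 * 115^8192 * 115^16384 * 115^131072 * 115^262144 = 721 (mod 881); answer 721
Part 2: U1 = 721; w = 18; T(2) = -2*(-24) - 1*(18) = 30; iterating: T(2)=30, T(3)=-36, T(4)=42, T(5)=-48, T(6)=54, T(7)=-60, T(8)=66, T(9)=-72, T(10)=78, T(11)=-84, T(12)=90, T(13)=-96, T(14)=102, T(15)=-108, T(16)=114, T(17)=-120; answer -120

-120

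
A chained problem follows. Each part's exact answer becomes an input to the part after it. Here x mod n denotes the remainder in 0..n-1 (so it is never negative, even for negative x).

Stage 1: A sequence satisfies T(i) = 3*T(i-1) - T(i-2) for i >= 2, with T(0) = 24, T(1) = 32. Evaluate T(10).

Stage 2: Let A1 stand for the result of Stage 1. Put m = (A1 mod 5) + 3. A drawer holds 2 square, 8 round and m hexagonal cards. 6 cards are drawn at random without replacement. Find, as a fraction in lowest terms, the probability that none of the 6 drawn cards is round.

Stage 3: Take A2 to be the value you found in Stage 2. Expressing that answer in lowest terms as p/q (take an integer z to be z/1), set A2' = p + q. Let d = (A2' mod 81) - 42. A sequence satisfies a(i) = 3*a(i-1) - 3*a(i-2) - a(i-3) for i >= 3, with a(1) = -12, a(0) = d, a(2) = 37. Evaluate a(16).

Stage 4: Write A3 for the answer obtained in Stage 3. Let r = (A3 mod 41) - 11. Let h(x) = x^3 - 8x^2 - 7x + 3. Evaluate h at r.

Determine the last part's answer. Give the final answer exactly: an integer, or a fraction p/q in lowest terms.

Stage 1: T(2) = 3*(32) - 1*(24) = 72; iterating: T(2)=72, T(3)=184, T(4)=480, T(5)=1256, T(6)=3288, T(7)=8608, T(8)=22536, T(9)=59000, T(10)=154464; answer 154464
Stage 2: A1 = 154464; m = 7; total draws C(17,6) = 12376; favorable C(9,6) = 84; P = 3/442; answer 3/442
Stage 3: A2 = 3/442; threaded value p + q = 445; d = -2; a(3) = 3*(37) - 3*(-12) - 1*(-2) = 149; iterating: a(3)=149, a(4)=348, a(5)=560, a(6)=487, a(7)=-567, a(8)=-3722, a(9)=-9952, a(10)=-18123, a(11)=-20791, a(12)=1948, a(13)=86340, a(14)=273967, a(15)=560933, a(16)=774558; answer 774558
Stage 4: A3 = 774558; r = 16; 1*(16)^3 - 8*(16)^2 - 7*(16)^1 + 3 = (4096) + (-2048) + (-112) + (3) = 1939; answer 1939

1939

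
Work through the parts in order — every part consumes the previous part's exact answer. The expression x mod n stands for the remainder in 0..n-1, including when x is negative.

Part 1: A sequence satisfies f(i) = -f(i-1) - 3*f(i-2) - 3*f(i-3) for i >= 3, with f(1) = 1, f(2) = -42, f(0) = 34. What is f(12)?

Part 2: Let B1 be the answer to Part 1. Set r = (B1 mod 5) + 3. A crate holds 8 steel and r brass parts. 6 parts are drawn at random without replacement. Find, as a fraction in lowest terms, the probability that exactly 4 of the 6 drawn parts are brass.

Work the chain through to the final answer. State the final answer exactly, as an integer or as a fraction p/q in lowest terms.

1/33

Part 1: f(3) = -1*(-42) - 3*(1) - 3*(34) = -63; iterating: f(3)=-63, f(4)=186, f(5)=129, f(6)=-498, f(7)=-447, f(8)=1554, f(9)=1281, f(10)=-4602, f(11)=-3903, f(12)=13866; answer 13866
Part 2: B1 = 13866; r = 4; total draws C(12,6) = 924; favorable C(4,4)*C(8,2) = 28; P = 1/33; answer 1/33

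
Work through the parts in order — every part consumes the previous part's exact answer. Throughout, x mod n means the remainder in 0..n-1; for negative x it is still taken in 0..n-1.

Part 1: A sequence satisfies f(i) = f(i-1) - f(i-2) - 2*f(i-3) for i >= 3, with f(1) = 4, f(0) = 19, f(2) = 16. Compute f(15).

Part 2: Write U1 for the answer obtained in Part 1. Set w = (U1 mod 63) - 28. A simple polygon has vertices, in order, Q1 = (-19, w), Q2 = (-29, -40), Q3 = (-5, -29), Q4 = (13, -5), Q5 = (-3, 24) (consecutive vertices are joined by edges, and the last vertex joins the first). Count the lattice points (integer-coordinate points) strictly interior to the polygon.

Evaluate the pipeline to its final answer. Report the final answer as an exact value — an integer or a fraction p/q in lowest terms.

Part 1: f(3) = 1*(16) - 1*(4) - 2*(19) = -26; iterating: f(3)=-26, f(4)=-50, f(5)=-56, f(6)=46, f(7)=202, f(8)=268, f(9)=-26, f(10)=-698, f(11)=-1208, f(12)=-458, f(13)=2146, f(14)=5020, f(15)=3790; answer 3790
Part 2: U1 = 3790; w = -18; cross terms: (-19*-40 - -29*-18)=238, (-29*-29 - -5*-40)=641, (-5*-5 - 13*-29)=402, (13*24 - -3*-5)=297, (-3*-18 - -19*24)=510; twice the area = |2088| = 2088; area = 1044; boundary points = 2 + 1 + 6 + 1 + 2 = 12; strictly interior points = area - boundary/2 + 1 = 1039; answer 1039

1039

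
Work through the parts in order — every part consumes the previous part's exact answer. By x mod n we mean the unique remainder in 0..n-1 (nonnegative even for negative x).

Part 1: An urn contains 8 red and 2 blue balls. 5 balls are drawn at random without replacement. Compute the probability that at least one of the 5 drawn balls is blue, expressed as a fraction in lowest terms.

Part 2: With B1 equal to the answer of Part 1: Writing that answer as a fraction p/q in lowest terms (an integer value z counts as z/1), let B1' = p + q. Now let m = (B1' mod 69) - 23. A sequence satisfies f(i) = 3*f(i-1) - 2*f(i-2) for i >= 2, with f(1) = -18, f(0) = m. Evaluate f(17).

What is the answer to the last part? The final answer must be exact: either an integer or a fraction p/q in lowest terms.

Part 1: total draws C(10,5) = 252; complement C(8,5) = 56; favorable 252 - 56 = 196; P = 7/9; answer 7/9
Part 2: B1 = 7/9; threaded value p + q = 16; m = -7; f(2) = 3*(-18) - 2*(-7) = -40; iterating: f(2)=-40, f(3)=-84, f(4)=-172, f(5)=-348, f(6)=-700, f(7)=-1404, f(8)=-2812, f(9)=-5628, f(10)=-11260, f(11)=-22524, f(12)=-45052, f(13)=-90108, f(14)=-180220, f(15)=-360444, f(16)=-720892, f(17)=-1441788; answer -1441788

-1441788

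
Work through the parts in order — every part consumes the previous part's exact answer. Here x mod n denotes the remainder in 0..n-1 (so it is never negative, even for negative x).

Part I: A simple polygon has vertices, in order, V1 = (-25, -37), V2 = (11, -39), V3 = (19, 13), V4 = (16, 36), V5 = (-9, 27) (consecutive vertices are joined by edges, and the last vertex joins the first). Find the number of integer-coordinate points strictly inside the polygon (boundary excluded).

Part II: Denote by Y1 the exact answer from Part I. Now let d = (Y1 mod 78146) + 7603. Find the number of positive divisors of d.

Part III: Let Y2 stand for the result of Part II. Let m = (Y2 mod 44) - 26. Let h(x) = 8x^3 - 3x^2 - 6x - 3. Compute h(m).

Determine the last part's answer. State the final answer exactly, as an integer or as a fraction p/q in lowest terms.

Part I: cross terms: (-25*-39 - 11*-37)=1382, (11*13 - 19*-39)=884, (19*36 - 16*13)=476, (16*27 - -9*36)=756, (-9*-37 - -25*27)=1008; twice the area = |4506| = 4506; area = 2253; boundary points = 2 + 4 + 1 + 1 + 16 = 24; strictly interior points = area - boundary/2 + 1 = 2242; answer 2242
Part II: Y1 = 2242; d = 9845; 9845 = 5 * 11 * 179; number of divisors = (1+1) * (1+1) * (1+1) = 8; answer 8
Part III: Y2 = 8; m = -18; 8*(-18)^3 - 3*(-18)^2 - 6*(-18)^1 - 3 = (-46656) + (-972) + (108) + (-3) = -47523; answer -47523

-47523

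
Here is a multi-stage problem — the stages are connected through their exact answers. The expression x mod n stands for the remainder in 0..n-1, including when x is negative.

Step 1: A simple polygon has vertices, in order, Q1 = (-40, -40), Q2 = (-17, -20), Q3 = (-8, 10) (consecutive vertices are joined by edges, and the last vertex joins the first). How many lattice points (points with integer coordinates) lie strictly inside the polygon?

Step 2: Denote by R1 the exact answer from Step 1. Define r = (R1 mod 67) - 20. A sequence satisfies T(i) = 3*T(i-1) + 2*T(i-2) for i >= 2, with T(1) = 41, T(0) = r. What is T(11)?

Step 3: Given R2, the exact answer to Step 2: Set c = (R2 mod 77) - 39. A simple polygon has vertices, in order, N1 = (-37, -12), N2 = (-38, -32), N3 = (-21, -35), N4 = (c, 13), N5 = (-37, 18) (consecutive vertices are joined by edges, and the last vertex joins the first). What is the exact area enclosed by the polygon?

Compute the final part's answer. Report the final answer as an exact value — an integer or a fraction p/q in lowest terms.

2969/2

Step 1: cross terms: (-40*-20 - -17*-40)=120, (-17*10 - -8*-20)=-330, (-8*-40 - -40*10)=720; twice the area = |510| = 510; area = 255; boundary points = 1 + 3 + 2 = 6; strictly interior points = area - boundary/2 + 1 = 253; answer 253
Step 2: R1 = 253; r = 32; T(2) = 3*(41) + 2*(32) = 187; iterating: T(2)=187, T(3)=643, T(4)=2303, T(5)=8195, T(6)=29191, T(7)=103963, T(8)=370271, T(9)=1318739, T(10)=4696759, T(11)=16727755; answer 16727755
Step 3: R2 = 16727755; c = 5; cross terms: (-37*-32 - -38*-12)=728, (-38*-35 - -21*-32)=658, (-21*13 - 5*-35)=-98, (5*18 - -37*13)=571, (-37*-12 - -37*18)=1110; twice the area = |2969| = 2969; area = 2969/2; answer 2969/2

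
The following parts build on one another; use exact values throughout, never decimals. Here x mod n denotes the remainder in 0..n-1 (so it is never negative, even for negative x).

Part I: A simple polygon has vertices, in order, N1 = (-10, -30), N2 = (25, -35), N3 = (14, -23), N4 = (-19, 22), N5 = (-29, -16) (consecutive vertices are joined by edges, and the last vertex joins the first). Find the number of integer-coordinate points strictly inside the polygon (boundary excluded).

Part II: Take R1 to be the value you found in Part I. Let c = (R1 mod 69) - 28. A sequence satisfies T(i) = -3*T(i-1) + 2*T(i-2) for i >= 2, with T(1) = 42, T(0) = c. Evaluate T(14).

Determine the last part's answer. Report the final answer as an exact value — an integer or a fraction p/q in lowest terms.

-581419002

Part I: cross terms: (-10*-35 - 25*-30)=1100, (25*-23 - 14*-35)=-85, (14*22 - -19*-23)=-129, (-19*-16 - -29*22)=942, (-29*-30 - -10*-16)=710; twice the area = |2538| = 2538; area = 1269; boundary points = 5 + 1 + 3 + 2 + 1 = 12; strictly interior points = area - boundary/2 + 1 = 1264; answer 1264
Part II: R1 = 1264; c = -6; T(2) = -3*(42) + 2*(-6) = -138; iterating: T(2)=-138, T(3)=498, T(4)=-1770, T(5)=6306, T(6)=-22458, T(7)=79986, T(8)=-284874, T(9)=1014594, T(10)=-3613530, T(11)=12869778, T(12)=-45836394, T(13)=163248738, T(14)=-581419002; answer -581419002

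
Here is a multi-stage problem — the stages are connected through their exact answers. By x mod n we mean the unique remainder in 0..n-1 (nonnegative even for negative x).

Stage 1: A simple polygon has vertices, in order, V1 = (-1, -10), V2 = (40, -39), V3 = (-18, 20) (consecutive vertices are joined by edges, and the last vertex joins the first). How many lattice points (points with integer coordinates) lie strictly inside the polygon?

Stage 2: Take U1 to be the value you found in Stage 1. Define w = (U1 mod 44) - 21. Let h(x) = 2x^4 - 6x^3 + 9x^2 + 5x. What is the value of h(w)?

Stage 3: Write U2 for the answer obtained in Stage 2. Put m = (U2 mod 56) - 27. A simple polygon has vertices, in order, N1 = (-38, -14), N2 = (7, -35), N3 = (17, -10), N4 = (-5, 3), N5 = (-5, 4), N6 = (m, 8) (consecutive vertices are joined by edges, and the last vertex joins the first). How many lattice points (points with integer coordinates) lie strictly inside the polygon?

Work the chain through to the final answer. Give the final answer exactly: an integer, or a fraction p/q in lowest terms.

1200

Stage 1: cross terms: (-1*-39 - 40*-10)=439, (40*20 - -18*-39)=98, (-18*-10 - -1*20)=200; twice the area = |737| = 737; area = 737/2; boundary points = 1 + 1 + 1 = 3; strictly interior points = area - boundary/2 + 1 = 368; answer 368
Stage 2: U1 = 368; w = -5; 2*(-5)^4 - 6*(-5)^3 + 9*(-5)^2 + 5*(-5)^1 = (1250) + (750) + (225) + (-25) = 2200; answer 2200
Stage 3: U2 = 2200; m = -11; cross terms: (-38*-35 - 7*-14)=1428, (7*-10 - 17*-35)=525, (17*3 - -5*-10)=1, (-5*4 - -5*3)=-5, (-5*8 - -11*4)=4, (-11*-14 - -38*8)=458; twice the area = |2411| = 2411; area = 2411/2; boundary points = 3 + 5 + 1 + 1 + 2 + 1 = 13; strictly interior points = area - boundary/2 + 1 = 1200; answer 1200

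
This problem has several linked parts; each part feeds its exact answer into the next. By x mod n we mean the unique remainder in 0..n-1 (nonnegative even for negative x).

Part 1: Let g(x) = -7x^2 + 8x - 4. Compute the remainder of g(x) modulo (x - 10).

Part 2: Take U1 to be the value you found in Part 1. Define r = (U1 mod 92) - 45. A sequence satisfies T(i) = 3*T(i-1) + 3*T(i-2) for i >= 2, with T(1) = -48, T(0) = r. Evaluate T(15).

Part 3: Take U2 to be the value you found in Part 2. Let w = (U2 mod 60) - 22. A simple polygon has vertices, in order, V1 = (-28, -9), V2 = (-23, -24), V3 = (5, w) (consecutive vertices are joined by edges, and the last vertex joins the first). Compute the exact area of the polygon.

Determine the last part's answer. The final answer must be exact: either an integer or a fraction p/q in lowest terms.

625/2

Part 1: remainder = value at the root: -7*(10)^2 + 8*(10)^1 - 4 = (-700) + (80) + (-4) = -624; answer -624
Part 2: U1 = -624; r = -25; T(2) = 3*(-48) + 3*(-25) = -219; iterating: T(2)=-219, T(3)=-801, T(4)=-3060, T(5)=-11583, T(6)=-43929, T(7)=-166536, T(8)=-631395, T(9)=-2393793, T(10)=-9075564, T(11)=-34408071, T(12)=-130450905, T(13)=-494576928, T(14)=-1875083499, T(15)=-7108981281; answer -7108981281
Part 3: U2 = -7108981281; w = 17; cross terms: (-28*-24 - -23*-9)=465, (-23*17 - 5*-24)=-271, (5*-9 - -28*17)=431; twice the area = |625| = 625; area = 625/2; answer 625/2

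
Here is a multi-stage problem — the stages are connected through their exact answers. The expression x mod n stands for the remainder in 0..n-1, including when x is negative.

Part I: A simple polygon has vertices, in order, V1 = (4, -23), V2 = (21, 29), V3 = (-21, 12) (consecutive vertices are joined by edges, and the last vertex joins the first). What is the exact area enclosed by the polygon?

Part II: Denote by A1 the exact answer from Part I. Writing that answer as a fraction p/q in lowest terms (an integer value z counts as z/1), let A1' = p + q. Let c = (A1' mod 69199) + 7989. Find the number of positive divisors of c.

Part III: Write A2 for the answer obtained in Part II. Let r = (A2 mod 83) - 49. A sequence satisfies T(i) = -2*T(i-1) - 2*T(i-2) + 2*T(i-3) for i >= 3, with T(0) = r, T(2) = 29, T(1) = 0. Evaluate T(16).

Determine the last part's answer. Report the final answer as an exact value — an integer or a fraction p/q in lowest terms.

Part I: cross terms: (4*29 - 21*-23)=599, (21*12 - -21*29)=861, (-21*-23 - 4*12)=435; twice the area = |1895| = 1895; area = 1895/2; answer 1895/2
Part II: A1 = 1895/2; threaded value p + q = 1897; c = 9886; 9886 = 2 * 4943; number of divisors = (1+1) * (1+1) = 4; answer 4
Part III: A2 = 4; r = -45; T(3) = -2*(29) - 2*(0) + 2*(-45) = -148; iterating: T(3)=-148, T(4)=238, T(5)=-122, T(6)=-528, T(7)=1776, T(8)=-2740, T(9)=872, T(10)=7288, T(11)=-21800, T(12)=30768, T(13)=-3360, T(14)=-98416, T(15)=265088, T(16)=-340064; answer -340064

-340064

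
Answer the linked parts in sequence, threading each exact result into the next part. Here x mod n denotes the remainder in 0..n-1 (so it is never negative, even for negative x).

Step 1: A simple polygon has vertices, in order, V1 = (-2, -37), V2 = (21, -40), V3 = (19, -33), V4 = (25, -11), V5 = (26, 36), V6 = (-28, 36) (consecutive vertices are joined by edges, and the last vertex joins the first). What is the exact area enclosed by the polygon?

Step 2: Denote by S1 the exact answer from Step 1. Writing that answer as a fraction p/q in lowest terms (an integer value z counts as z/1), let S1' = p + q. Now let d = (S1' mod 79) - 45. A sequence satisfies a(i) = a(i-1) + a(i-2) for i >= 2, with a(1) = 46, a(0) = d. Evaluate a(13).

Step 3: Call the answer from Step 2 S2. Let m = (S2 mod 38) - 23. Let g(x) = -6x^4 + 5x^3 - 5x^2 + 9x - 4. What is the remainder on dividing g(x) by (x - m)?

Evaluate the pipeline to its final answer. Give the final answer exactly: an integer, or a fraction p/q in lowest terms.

Step 1: cross terms: (-2*-40 - 21*-37)=857, (21*-33 - 19*-40)=67, (19*-11 - 25*-33)=616, (25*36 - 26*-11)=1186, (26*36 - -28*36)=1944, (-28*-37 - -2*36)=1108; twice the area = |5778| = 5778; area = 2889; answer 2889
Step 2: S1 = 2889; threaded value p + q = 2890; d = 1; a(2) = 1*(46) + 1*(1) = 47; iterating: a(2)=47, a(3)=93, a(4)=140, a(5)=233, a(6)=373, a(7)=606, a(8)=979, a(9)=1585, a(10)=2564, a(11)=4149, a(12)=6713, a(13)=10862; answer 10862
Step 3: S2 = 10862; m = 9; remainder = value at the root: -6*(9)^4 + 5*(9)^3 - 5*(9)^2 + 9*(9)^1 - 4 = (-39366) + (3645) + (-405) + (81) + (-4) = -36049; answer -36049

-36049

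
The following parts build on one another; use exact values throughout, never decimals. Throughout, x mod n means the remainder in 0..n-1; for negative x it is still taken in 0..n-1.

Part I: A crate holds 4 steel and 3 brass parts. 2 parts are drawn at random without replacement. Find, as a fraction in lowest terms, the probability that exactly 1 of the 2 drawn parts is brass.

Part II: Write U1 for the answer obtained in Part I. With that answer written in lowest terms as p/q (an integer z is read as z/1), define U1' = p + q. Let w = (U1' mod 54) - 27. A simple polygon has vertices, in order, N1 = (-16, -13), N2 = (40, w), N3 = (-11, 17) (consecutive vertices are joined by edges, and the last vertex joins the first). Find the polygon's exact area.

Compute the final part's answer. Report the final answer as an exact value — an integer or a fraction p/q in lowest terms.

1695/2

Part I: total draws C(7,2) = 21; favorable C(3,1)*C(4,1) = 12; P = 4/7; answer 4/7
Part II: U1 = 4/7; threaded value p + q = 11; w = -16; cross terms: (-16*-16 - 40*-13)=776, (40*17 - -11*-16)=504, (-11*-13 - -16*17)=415; twice the area = |1695| = 1695; area = 1695/2; answer 1695/2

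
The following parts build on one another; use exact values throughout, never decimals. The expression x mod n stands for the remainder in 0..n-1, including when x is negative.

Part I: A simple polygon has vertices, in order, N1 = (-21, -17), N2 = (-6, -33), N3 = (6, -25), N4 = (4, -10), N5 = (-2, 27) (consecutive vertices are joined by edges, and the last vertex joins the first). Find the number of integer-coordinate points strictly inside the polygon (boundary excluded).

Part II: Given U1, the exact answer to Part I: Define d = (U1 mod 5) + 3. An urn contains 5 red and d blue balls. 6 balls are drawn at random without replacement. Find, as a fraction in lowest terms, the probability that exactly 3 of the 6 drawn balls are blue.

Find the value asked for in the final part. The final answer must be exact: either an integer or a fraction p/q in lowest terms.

Part I: cross terms: (-21*-33 - -6*-17)=591, (-6*-25 - 6*-33)=348, (6*-10 - 4*-25)=40, (4*27 - -2*-10)=88, (-2*-17 - -21*27)=601; twice the area = |1668| = 1668; area = 834; boundary points = 1 + 4 + 1 + 1 + 1 = 8; strictly interior points = area - boundary/2 + 1 = 831; answer 831
Part II: U1 = 831; d = 4; total draws C(9,6) = 84; favorable C(4,3)*C(5,3) = 40; P = 10/21; answer 10/21

10/21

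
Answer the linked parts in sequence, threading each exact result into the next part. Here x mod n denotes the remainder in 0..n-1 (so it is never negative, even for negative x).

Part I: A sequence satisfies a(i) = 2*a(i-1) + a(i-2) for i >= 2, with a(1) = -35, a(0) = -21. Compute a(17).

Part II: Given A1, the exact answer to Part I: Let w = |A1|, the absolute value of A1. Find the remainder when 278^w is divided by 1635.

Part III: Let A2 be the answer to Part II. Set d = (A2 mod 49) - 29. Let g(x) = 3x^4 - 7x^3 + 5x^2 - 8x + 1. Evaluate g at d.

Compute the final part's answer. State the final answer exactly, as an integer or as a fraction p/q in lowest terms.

Part I: a(2) = 2*(-35) + 1*(-21) = -91; iterating: a(2)=-91, a(3)=-217, a(4)=-525, a(5)=-1267, a(6)=-3059, a(7)=-7385, a(8)=-17829, a(9)=-43043, a(10)=-103915, a(11)=-250873, a(12)=-605661, a(13)=-1462195, a(14)=-3530051, a(15)=-8522297, a(16)=-20574645, a(17)=-49671587; answer -49671587
Part II: A1 = -49671587; w = 49671587; squarings mod 1635: 278^1=278, 278^2=439, 278^4=1426, 278^8=1171, 278^16=1111, 278^32=1531, 278^64=1006, 278^128=1606, 278^256=841, 278^512=961, 278^1024=1381, 278^2048=751, 278^4096=1561, 278^8192=571, 278^16384=676, 278^32768=811, 278^65536=451, 278^131072=661, 278^262144=376, 278^524288=766, 278^1048576=1426, 278^2097152=1171, 278^4194304=1111, 278^8388608=1531, 278^16777216=1006, 278^33554432=1606; 278^49671587 = 278^1 * 278^2 * 278^32 * 278^128 * 278^256 * 278^1024 * 278^2048 * 278^8192 * 278^16384 * 278^32768 * 278^65536 * 278^262144 * 278^1048576 * 278^2097152 * 278^4194304 * 278^8388608 * 278^33554432 = 737 (mod 1635); answer 737
Part III: A2 = 737; d = -27; 3*(-27)^4 - 7*(-27)^3 + 5*(-27)^2 - 8*(-27)^1 + 1 = (1594323) + (137781) + (3645) + (216) + (1) = 1735966; answer 1735966

1735966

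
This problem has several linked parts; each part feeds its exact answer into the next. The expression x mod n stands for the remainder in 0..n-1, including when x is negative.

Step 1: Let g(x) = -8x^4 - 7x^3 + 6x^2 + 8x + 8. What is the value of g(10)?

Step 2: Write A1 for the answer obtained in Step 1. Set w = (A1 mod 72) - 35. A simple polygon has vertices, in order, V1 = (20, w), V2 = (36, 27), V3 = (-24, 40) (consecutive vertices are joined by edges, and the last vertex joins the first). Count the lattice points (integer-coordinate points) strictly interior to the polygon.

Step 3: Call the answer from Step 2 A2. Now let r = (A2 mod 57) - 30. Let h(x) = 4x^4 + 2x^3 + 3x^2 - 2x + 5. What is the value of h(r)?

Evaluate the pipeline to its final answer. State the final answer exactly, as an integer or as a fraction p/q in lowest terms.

2782932

Step 1: -8*(10)^4 - 7*(10)^3 + 6*(10)^2 + 8*(10)^1 + 8 = (-80000) + (-7000) + (600) + (80) + (8) = -86312; answer -86312
Step 2: A1 = -86312; w = -19; cross terms: (20*27 - 36*-19)=1224, (36*40 - -24*27)=2088, (-24*-19 - 20*40)=-344; twice the area = |2968| = 2968; area = 1484; boundary points = 2 + 1 + 1 = 4; strictly interior points = area - boundary/2 + 1 = 1483; answer 1483
Step 3: A2 = 1483; r = -29; 4*(-29)^4 + 2*(-29)^3 + 3*(-29)^2 - 2*(-29)^1 + 5 = (2829124) + (-48778) + (2523) + (58) + (5) = 2782932; answer 2782932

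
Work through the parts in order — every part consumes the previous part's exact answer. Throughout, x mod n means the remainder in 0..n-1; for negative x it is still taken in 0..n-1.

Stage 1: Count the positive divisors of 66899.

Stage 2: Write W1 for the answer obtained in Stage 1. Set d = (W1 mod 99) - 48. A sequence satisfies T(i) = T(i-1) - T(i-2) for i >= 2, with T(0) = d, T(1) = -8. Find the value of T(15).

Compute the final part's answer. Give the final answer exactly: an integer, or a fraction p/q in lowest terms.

Stage 1: 66899 = 7 * 19 * 503; number of divisors = (1+1) * (1+1) * (1+1) = 8; answer 8
Stage 2: W1 = 8; d = -40; T(2) = 1*(-8) - 1*(-40) = 32; iterating: T(2)=32, T(3)=40, T(4)=8, T(5)=-32, T(6)=-40, T(7)=-8, T(8)=32, T(9)=40, T(10)=8, T(11)=-32, T(12)=-40, T(13)=-8, T(14)=32, T(15)=40; answer 40

40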